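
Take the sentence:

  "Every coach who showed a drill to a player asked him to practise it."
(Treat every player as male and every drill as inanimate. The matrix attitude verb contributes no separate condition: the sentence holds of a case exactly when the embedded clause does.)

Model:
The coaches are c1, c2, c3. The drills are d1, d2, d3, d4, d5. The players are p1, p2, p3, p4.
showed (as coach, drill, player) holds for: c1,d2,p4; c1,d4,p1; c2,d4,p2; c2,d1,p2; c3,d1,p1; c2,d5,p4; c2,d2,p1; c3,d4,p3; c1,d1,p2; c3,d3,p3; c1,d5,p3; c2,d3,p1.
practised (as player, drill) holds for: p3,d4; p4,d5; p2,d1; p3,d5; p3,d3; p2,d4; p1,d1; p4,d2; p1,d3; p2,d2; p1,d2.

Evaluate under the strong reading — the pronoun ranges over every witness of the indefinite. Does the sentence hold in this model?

False

"him" takes "a player" as antecedent and "it" takes "a drill"; both are donkey pronouns co-varying with the restrictor.
Strong reading: for every (c,d,p) with showed(c,d,p), practised(p,d).
Restrictor triples: (c1,d1,p2)→practised(p2,d1) ✓  (c1,d2,p4)→practised(p4,d2) ✓  (c1,d4,p1)→practised(p1,d4) ✗  (c1,d5,p3)→practised(p3,d5) ✓  (c2,d1,p2)→practised(p2,d1) ✓  (c2,d2,p1)→practised(p1,d2) ✓  (c2,d3,p1)→practised(p1,d3) ✓  (c2,d4,p2)→practised(p2,d4) ✓  (c2,d5,p4)→practised(p4,d5) ✓  (c3,d1,p1)→practised(p1,d1) ✓  (c3,d3,p3)→practised(p3,d3) ✓  (c3,d4,p3)→practised(p3,d4) ✓
Counterexample: (c1,d4,p1) — practised(p1,d4) does not hold.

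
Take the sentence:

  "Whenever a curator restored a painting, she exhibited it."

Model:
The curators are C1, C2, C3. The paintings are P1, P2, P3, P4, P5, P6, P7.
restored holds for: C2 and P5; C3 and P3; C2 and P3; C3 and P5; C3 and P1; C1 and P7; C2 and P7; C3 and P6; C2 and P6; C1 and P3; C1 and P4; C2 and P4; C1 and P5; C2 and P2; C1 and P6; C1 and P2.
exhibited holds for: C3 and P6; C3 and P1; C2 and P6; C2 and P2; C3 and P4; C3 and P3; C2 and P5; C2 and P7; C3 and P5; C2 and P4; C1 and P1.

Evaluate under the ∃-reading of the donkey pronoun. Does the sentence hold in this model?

"it" takes "a painting" as antecedent — a donkey pronoun bound across the clause boundary.
Weak reading: every curator c with some restored-painting has at least one restored-painting p such that exhibited(c,p).
Per curator: C1:✗  C2:✓  C3:✓
C1 has no witness among its restored-paintings.

False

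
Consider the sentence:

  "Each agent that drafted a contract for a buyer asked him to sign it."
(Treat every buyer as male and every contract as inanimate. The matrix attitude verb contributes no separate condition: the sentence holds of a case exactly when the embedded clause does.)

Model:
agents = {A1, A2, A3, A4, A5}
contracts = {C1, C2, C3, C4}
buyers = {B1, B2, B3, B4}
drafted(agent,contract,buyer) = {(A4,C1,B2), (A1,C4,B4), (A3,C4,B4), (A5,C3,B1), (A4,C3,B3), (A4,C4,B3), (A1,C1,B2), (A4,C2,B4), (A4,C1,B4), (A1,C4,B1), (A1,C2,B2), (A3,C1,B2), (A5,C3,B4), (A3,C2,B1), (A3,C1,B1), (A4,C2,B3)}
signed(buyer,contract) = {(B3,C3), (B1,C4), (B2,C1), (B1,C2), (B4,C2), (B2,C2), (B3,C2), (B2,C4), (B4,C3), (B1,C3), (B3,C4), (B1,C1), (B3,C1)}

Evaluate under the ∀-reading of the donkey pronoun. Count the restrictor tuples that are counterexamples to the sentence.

3

"him" takes "a buyer" as antecedent and "it" takes "a contract"; both are donkey pronouns co-varying with the restrictor.
Strong reading: for every (a,c,b) with drafted(a,c,b), signed(b,c).
Restrictor triples: (A1,C1,B2)→signed(B2,C1) ✓  (A1,C2,B2)→signed(B2,C2) ✓  (A1,C4,B1)→signed(B1,C4) ✓  (A1,C4,B4)→signed(B4,C4) ✗  (A3,C1,B1)→signed(B1,C1) ✓  (A3,C1,B2)→signed(B2,C1) ✓  (A3,C2,B1)→signed(B1,C2) ✓  (A3,C4,B4)→signed(B4,C4) ✗  (A4,C1,B2)→signed(B2,C1) ✓  (A4,C1,B4)→signed(B4,C1) ✗  (A4,C2,B3)→signed(B3,C2) ✓  (A4,C2,B4)→signed(B4,C2) ✓  (A4,C3,B3)→signed(B3,C3) ✓  (A4,C4,B3)→signed(B3,C4) ✓  (A5,C3,B1)→signed(B1,C3) ✓  (A5,C3,B4)→signed(B4,C3) ✓
Counterexamples (restrictor triples failing the scope): 3.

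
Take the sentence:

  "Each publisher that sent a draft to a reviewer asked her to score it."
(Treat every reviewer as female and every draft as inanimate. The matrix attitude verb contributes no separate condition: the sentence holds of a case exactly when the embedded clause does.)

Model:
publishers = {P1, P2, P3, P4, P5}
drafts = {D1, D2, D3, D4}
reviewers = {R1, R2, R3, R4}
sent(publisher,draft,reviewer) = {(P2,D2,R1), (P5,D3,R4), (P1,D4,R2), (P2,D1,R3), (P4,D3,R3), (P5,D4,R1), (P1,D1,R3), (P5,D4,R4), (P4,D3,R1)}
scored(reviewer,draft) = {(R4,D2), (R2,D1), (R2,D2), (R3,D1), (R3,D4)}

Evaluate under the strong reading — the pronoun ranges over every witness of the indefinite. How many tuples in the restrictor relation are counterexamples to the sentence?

"her" takes "a reviewer" as antecedent and "it" takes "a draft"; both are donkey pronouns co-varying with the restrictor.
Strong reading: for every (p,d,r) with sent(p,d,r), scored(r,d).
Restrictor triples: (P1,D1,R3)→scored(R3,D1) ✓  (P1,D4,R2)→scored(R2,D4) ✗  (P2,D1,R3)→scored(R3,D1) ✓  (P2,D2,R1)→scored(R1,D2) ✗  (P4,D3,R1)→scored(R1,D3) ✗  (P4,D3,R3)→scored(R3,D3) ✗  (P5,D3,R4)→scored(R4,D3) ✗  (P5,D4,R1)→scored(R1,D4) ✗  (P5,D4,R4)→scored(R4,D4) ✗
Counterexamples (restrictor triples failing the scope): 7.

7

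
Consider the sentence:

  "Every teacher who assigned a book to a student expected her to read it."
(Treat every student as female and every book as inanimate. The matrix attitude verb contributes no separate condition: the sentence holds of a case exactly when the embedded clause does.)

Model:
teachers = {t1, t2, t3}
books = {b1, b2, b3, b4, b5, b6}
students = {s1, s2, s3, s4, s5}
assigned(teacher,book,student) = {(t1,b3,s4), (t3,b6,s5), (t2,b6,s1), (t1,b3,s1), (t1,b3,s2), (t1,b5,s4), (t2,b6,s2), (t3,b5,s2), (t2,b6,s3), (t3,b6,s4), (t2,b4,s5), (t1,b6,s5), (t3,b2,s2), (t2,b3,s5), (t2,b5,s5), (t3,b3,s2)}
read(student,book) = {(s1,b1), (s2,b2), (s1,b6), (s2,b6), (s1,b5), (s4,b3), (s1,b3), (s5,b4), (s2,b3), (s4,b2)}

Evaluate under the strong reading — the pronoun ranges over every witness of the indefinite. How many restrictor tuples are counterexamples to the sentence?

8

"her" takes "a student" as antecedent and "it" takes "a book"; both are donkey pronouns co-varying with the restrictor.
Strong reading: for every (t,b,s) with assigned(t,b,s), read(s,b).
Restrictor triples: (t1,b3,s1)→read(s1,b3) ✓  (t1,b3,s2)→read(s2,b3) ✓  (t1,b3,s4)→read(s4,b3) ✓  (t1,b5,s4)→read(s4,b5) ✗  (t1,b6,s5)→read(s5,b6) ✗  (t2,b3,s5)→read(s5,b3) ✗  (t2,b4,s5)→read(s5,b4) ✓  (t2,b5,s5)→read(s5,b5) ✗  (t2,b6,s1)→read(s1,b6) ✓  (t2,b6,s2)→read(s2,b6) ✓  (t2,b6,s3)→read(s3,b6) ✗  (t3,b2,s2)→read(s2,b2) ✓  (t3,b3,s2)→read(s2,b3) ✓  (t3,b5,s2)→read(s2,b5) ✗  (t3,b6,s4)→read(s4,b6) ✗  (t3,b6,s5)→read(s5,b6) ✗
Counterexamples (restrictor triples failing the scope): 8.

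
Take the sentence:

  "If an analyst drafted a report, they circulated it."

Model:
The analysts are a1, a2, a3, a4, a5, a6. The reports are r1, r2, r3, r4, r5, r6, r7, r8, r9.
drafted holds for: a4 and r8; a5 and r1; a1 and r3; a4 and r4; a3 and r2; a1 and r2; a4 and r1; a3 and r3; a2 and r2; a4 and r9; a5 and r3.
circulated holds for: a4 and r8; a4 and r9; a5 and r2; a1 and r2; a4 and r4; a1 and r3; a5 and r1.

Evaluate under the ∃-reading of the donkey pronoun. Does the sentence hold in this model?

"it" takes "a report" as antecedent — a donkey pronoun bound across the clause boundary.
Weak reading: every analyst a with some drafted-report has at least one drafted-report r such that circulated(a,r).
Per analyst: a1:✓  a2:✗  a3:✗  a4:✓  a5:✓
a2 has no witness among its drafted-reports.

False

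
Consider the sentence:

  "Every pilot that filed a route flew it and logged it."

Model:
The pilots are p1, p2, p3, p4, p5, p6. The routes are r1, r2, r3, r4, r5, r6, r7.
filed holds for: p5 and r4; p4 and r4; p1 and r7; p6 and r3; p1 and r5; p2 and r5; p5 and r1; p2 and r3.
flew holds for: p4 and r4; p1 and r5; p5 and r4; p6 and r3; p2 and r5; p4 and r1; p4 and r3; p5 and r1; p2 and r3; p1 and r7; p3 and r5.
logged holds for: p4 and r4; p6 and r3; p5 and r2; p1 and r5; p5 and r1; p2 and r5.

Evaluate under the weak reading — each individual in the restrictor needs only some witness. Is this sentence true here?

True

"it" takes "a route" as antecedent — a donkey pronoun bound across the clause boundary.
Weak reading: every pilot p with some filed-route has at least one filed-route r such that flew(p,r) ∧ logged(p,r).
Per pilot: p1:✓  p2:✓  p4:✓  p5:✓  p6:✓
Every pilot in the restrictor has a witness.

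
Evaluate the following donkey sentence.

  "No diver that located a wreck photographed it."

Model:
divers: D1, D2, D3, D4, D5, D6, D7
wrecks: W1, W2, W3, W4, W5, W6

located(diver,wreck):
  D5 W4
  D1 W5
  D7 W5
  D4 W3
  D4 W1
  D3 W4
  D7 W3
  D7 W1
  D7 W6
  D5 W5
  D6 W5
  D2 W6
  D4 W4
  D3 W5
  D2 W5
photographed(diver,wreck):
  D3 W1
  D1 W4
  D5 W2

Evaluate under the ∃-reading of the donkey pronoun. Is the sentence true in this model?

"it" takes "a wreck" as antecedent — a donkey pronoun bound across the clause boundary.
Truth condition: for no (d,w) with located(d,w) does photographed(d,w) hold.
Restrictor pairs — does the scope hold? (D1,W5):fails  (D2,W5):fails  (D2,W6):fails  (D3,W4):fails  (D3,W5):fails  (D4,W1):fails  (D4,W3):fails  (D4,W4):fails  (D5,W4):fails  (D5,W5):fails  (D6,W5):fails  (D7,W1):fails  (D7,W3):fails  (D7,W5):fails  (D7,W6):fails
Scope holds for no restrictor pair, so the sentence is true.

True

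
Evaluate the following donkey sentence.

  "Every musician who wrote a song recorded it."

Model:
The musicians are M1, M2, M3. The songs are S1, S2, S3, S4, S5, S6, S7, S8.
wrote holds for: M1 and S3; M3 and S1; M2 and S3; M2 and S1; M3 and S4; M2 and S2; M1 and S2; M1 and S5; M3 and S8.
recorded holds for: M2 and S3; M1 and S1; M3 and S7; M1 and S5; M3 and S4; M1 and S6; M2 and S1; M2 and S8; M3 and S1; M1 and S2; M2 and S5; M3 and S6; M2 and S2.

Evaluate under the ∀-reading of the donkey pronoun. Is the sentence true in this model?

False

"it" takes "a song" as antecedent — a donkey pronoun bound across the clause boundary.
Strong reading: for every (m,s) with wrote(m,s), recorded(m,s).
Restrictor pairs: (M1,S2) ✓  (M1,S3) ✗  (M1,S5) ✓  (M2,S1) ✓  (M2,S2) ✓  (M2,S3) ✓  (M3,S1) ✓  (M3,S4) ✓  (M3,S8) ✗
Counterexample: (M1,S3) is in wrote but fails the scope.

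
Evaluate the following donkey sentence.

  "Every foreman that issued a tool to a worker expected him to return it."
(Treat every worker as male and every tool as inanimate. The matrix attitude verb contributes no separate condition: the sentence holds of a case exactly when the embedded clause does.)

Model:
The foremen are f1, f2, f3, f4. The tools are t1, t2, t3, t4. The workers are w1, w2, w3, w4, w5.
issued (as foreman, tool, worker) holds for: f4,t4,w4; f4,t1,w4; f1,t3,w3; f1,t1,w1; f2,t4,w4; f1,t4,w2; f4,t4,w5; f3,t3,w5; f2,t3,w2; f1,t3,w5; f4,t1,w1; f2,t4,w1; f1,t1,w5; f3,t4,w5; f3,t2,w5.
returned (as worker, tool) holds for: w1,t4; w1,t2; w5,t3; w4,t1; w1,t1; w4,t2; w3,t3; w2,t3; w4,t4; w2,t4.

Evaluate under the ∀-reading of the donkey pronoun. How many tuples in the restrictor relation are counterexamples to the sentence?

4

"him" takes "a worker" as antecedent and "it" takes "a tool"; both are donkey pronouns co-varying with the restrictor.
Strong reading: for every (f,t,w) with issued(f,t,w), returned(w,t).
Restrictor triples: (f1,t1,w1)→returned(w1,t1) ✓  (f1,t1,w5)→returned(w5,t1) ✗  (f1,t3,w3)→returned(w3,t3) ✓  (f1,t3,w5)→returned(w5,t3) ✓  (f1,t4,w2)→returned(w2,t4) ✓  (f2,t3,w2)→returned(w2,t3) ✓  (f2,t4,w1)→returned(w1,t4) ✓  (f2,t4,w4)→returned(w4,t4) ✓  (f3,t2,w5)→returned(w5,t2) ✗  (f3,t3,w5)→returned(w5,t3) ✓  (f3,t4,w5)→returned(w5,t4) ✗  (f4,t1,w1)→returned(w1,t1) ✓  (f4,t1,w4)→returned(w4,t1) ✓  (f4,t4,w4)→returned(w4,t4) ✓  (f4,t4,w5)→returned(w5,t4) ✗
Counterexamples (restrictor triples failing the scope): 4.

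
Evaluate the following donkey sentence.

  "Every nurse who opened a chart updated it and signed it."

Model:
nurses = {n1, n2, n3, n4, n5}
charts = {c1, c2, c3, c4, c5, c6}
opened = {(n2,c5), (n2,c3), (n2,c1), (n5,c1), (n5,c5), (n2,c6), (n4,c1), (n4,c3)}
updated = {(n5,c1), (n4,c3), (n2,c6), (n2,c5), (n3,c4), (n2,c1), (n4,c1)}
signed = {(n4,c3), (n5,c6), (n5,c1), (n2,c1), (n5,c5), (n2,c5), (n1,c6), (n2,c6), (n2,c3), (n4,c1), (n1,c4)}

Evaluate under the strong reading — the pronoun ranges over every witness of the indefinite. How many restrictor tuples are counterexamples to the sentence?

2

"it" takes "a chart" as antecedent — a donkey pronoun bound across the clause boundary.
Strong reading: for every (n,c) with opened(n,c), updated(n,c) ∧ signed(n,c).
Restrictor pairs: (n2,c1) ✓  (n2,c3) ✗  (n2,c5) ✓  (n2,c6) ✓  (n4,c1) ✓  (n4,c3) ✓  (n5,c1) ✓  (n5,c5) ✗
Counterexamples (restrictor pairs failing the scope): 2.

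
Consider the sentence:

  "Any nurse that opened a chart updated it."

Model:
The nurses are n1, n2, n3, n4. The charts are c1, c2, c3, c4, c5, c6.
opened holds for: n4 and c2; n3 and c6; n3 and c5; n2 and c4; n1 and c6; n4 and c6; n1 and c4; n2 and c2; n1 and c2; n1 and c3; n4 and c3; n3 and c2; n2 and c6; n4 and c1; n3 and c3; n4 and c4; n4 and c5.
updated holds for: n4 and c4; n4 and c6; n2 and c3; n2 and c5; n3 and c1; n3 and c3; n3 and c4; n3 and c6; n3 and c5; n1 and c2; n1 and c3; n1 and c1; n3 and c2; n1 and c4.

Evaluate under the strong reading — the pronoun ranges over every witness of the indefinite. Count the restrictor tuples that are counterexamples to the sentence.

8

"it" takes "a chart" as antecedent — a donkey pronoun bound across the clause boundary.
Strong reading: for every (n,c) with opened(n,c), updated(n,c).
Restrictor pairs: (n1,c2) ✓  (n1,c3) ✓  (n1,c4) ✓  (n1,c6) ✗  (n2,c2) ✗  (n2,c4) ✗  (n2,c6) ✗  (n3,c2) ✓  (n3,c3) ✓  (n3,c5) ✓  (n3,c6) ✓  (n4,c1) ✗  (n4,c2) ✗  (n4,c3) ✗  (n4,c4) ✓  (n4,c5) ✗  (n4,c6) ✓
Counterexamples (restrictor pairs failing the scope): 8.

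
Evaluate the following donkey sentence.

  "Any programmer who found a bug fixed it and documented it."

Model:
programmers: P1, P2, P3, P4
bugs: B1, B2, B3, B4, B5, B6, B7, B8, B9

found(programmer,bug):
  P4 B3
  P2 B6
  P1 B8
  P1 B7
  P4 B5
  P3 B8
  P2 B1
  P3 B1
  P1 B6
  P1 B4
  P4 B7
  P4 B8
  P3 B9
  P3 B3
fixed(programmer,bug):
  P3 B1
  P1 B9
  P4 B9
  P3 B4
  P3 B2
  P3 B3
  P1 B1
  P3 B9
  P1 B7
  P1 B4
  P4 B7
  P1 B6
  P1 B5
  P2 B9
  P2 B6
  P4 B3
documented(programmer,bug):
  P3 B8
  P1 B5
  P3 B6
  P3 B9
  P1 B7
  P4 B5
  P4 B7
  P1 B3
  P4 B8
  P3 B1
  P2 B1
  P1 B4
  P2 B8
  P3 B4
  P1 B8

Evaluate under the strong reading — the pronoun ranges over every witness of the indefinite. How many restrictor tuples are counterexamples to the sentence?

"it" takes "a bug" as antecedent — a donkey pronoun bound across the clause boundary.
Strong reading: for every (p,b) with found(p,b), fixed(p,b) ∧ documented(p,b).
Restrictor pairs: (P1,B4) ✓  (P1,B6) ✗  (P1,B7) ✓  (P1,B8) ✗  (P2,B1) ✗  (P2,B6) ✗  (P3,B1) ✓  (P3,B3) ✗  (P3,B8) ✗  (P3,B9) ✓  (P4,B3) ✗  (P4,B5) ✗  (P4,B7) ✓  (P4,B8) ✗
Counterexamples (restrictor pairs failing the scope): 9.

9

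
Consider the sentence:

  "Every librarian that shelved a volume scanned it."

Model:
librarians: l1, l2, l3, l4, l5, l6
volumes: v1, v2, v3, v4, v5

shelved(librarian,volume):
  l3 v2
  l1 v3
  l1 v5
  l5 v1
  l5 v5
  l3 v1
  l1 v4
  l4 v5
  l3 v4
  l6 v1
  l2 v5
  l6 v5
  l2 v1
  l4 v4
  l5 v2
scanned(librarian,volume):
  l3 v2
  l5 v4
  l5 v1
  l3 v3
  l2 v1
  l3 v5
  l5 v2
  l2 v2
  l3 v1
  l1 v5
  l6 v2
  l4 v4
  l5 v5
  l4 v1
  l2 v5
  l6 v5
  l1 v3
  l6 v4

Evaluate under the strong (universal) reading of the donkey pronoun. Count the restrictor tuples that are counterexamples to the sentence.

"it" takes "a volume" as antecedent — a donkey pronoun bound across the clause boundary.
Strong reading: for every (l,v) with shelved(l,v), scanned(l,v).
Restrictor pairs: (l1,v3) ✓  (l1,v4) ✗  (l1,v5) ✓  (l2,v1) ✓  (l2,v5) ✓  (l3,v1) ✓  (l3,v2) ✓  (l3,v4) ✗  (l4,v4) ✓  (l4,v5) ✗  (l5,v1) ✓  (l5,v2) ✓  (l5,v5) ✓  (l6,v1) ✗  (l6,v5) ✓
Counterexamples (restrictor pairs failing the scope): 4.

4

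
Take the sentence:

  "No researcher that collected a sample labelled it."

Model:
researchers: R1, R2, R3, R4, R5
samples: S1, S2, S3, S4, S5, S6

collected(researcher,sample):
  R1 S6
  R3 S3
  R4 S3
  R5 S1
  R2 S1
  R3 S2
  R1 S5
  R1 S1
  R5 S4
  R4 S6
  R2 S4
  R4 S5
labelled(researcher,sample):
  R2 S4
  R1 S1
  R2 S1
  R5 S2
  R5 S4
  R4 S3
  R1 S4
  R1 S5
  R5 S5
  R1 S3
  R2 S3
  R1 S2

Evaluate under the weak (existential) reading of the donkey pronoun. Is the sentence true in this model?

False

"it" takes "a sample" as antecedent — a donkey pronoun bound across the clause boundary.
Truth condition: for no (r,s) with collected(r,s) does labelled(r,s) hold.
Restrictor pairs — does the scope hold? (R1,S1):holds  (R1,S5):holds  (R1,S6):fails  (R2,S1):holds  (R2,S4):holds  (R3,S2):fails  (R3,S3):fails  (R4,S3):holds  (R4,S5):fails  (R4,S6):fails  (R5,S1):fails  (R5,S4):holds
Scope holds for 6 pair(s), so the sentence is false.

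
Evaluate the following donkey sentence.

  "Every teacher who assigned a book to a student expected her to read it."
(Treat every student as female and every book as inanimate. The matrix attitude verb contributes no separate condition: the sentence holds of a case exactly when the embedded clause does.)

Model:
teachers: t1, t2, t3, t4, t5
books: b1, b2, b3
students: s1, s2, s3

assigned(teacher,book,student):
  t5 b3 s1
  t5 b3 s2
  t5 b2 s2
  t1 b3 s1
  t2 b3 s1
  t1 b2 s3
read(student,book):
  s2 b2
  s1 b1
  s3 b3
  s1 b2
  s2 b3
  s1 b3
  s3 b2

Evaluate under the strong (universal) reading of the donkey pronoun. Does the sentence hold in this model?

"her" takes "a student" as antecedent and "it" takes "a book"; both are donkey pronouns co-varying with the restrictor.
Strong reading: for every (t,b,s) with assigned(t,b,s), read(s,b).
Restrictor triples: (t1,b2,s3)→read(s3,b2) ✓  (t1,b3,s1)→read(s1,b3) ✓  (t2,b3,s1)→read(s1,b3) ✓  (t5,b2,s2)→read(s2,b2) ✓  (t5,b3,s1)→read(s1,b3) ✓  (t5,b3,s2)→read(s2,b3) ✓
Every restrictor triple satisfies the scope.

True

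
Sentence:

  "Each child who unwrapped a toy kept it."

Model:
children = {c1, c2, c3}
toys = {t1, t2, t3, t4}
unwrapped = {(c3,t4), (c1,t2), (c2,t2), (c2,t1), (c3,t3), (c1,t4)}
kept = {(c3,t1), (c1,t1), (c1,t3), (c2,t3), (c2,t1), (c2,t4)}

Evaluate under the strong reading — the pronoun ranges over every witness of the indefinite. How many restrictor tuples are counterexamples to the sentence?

5

"it" takes "a toy" as antecedent — a donkey pronoun bound across the clause boundary.
Strong reading: for every (c,t) with unwrapped(c,t), kept(c,t).
Restrictor pairs: (c1,t2) ✗  (c1,t4) ✗  (c2,t1) ✓  (c2,t2) ✗  (c3,t3) ✗  (c3,t4) ✗
Counterexamples (restrictor pairs failing the scope): 5.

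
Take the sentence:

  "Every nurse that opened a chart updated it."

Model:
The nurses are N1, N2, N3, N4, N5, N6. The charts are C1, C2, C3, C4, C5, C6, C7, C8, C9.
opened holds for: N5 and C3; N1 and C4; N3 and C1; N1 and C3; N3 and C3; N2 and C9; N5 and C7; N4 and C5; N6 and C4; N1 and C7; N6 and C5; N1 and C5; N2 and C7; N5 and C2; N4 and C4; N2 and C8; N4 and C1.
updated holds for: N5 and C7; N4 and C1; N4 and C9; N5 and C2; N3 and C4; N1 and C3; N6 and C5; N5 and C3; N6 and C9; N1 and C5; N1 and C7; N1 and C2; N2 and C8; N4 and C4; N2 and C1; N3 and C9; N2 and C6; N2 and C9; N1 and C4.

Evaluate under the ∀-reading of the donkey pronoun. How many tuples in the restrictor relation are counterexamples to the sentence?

5

"it" takes "a chart" as antecedent — a donkey pronoun bound across the clause boundary.
Strong reading: for every (n,c) with opened(n,c), updated(n,c).
Restrictor pairs: (N1,C3) ✓  (N1,C4) ✓  (N1,C5) ✓  (N1,C7) ✓  (N2,C7) ✗  (N2,C8) ✓  (N2,C9) ✓  (N3,C1) ✗  (N3,C3) ✗  (N4,C1) ✓  (N4,C4) ✓  (N4,C5) ✗  (N5,C2) ✓  (N5,C3) ✓  (N5,C7) ✓  (N6,C4) ✗  (N6,C5) ✓
Counterexamples (restrictor pairs failing the scope): 5.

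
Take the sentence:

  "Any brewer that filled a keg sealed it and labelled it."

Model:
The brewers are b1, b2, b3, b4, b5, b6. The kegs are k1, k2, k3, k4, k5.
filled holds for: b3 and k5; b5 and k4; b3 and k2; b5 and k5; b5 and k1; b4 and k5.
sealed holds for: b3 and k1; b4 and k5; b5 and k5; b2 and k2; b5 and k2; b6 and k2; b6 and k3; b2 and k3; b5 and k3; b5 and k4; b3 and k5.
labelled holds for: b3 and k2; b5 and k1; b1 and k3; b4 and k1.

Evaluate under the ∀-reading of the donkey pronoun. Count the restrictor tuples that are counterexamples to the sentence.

"it" takes "a keg" as antecedent — a donkey pronoun bound across the clause boundary.
Strong reading: for every (b,k) with filled(b,k), sealed(b,k) ∧ labelled(b,k).
Restrictor pairs: (b3,k2) ✗  (b3,k5) ✗  (b4,k5) ✗  (b5,k1) ✗  (b5,k4) ✗  (b5,k5) ✗
Counterexamples (restrictor pairs failing the scope): 6.

6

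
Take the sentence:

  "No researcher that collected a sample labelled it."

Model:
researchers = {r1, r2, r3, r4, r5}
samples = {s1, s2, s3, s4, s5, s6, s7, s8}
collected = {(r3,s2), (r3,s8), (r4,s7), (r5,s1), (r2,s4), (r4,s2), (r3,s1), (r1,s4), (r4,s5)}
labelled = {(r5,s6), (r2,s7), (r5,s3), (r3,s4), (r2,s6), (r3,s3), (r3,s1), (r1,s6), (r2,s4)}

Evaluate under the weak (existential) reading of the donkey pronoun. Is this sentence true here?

"it" takes "a sample" as antecedent — a donkey pronoun bound across the clause boundary.
Truth condition: for no (r,s) with collected(r,s) does labelled(r,s) hold.
Restrictor pairs — does the scope hold? (r1,s4):fails  (r2,s4):holds  (r3,s1):holds  (r3,s2):fails  (r3,s8):fails  (r4,s2):fails  (r4,s5):fails  (r4,s7):fails  (r5,s1):fails
Scope holds for 2 pair(s), so the sentence is false.

False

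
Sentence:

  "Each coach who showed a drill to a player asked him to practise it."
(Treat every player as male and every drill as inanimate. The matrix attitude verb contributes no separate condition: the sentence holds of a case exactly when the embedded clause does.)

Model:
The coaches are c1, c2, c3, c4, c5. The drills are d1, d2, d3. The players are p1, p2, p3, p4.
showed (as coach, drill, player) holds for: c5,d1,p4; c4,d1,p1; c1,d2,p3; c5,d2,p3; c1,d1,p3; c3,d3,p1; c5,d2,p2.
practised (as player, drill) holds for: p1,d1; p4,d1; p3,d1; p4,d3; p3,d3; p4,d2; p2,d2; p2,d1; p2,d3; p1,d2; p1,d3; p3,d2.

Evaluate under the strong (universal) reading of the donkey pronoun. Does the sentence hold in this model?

True

"him" takes "a player" as antecedent and "it" takes "a drill"; both are donkey pronouns co-varying with the restrictor.
Strong reading: for every (c,d,p) with showed(c,d,p), practised(p,d).
Restrictor triples: (c1,d1,p3)→practised(p3,d1) ✓  (c1,d2,p3)→practised(p3,d2) ✓  (c3,d3,p1)→practised(p1,d3) ✓  (c4,d1,p1)→practised(p1,d1) ✓  (c5,d1,p4)→practised(p4,d1) ✓  (c5,d2,p2)→practised(p2,d2) ✓  (c5,d2,p3)→practised(p3,d2) ✓
Every restrictor triple satisfies the scope.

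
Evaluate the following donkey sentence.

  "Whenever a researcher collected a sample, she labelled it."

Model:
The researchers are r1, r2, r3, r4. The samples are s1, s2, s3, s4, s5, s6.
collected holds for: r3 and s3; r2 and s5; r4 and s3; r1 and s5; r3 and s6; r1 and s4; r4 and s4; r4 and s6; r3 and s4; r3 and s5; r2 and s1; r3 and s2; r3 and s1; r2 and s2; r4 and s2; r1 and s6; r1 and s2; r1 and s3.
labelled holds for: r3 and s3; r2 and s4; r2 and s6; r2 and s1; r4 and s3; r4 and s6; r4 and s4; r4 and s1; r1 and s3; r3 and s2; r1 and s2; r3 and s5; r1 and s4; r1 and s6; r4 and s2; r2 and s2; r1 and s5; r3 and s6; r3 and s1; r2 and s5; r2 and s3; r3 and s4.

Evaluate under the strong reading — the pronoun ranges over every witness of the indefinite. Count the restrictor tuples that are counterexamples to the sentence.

"it" takes "a sample" as antecedent — a donkey pronoun bound across the clause boundary.
Strong reading: for every (r,s) with collected(r,s), labelled(r,s).
Restrictor pairs: (r1,s2) ✓  (r1,s3) ✓  (r1,s4) ✓  (r1,s5) ✓  (r1,s6) ✓  (r2,s1) ✓  (r2,s2) ✓  (r2,s5) ✓  (r3,s1) ✓  (r3,s2) ✓  (r3,s3) ✓  (r3,s4) ✓  (r3,s5) ✓  (r3,s6) ✓  (r4,s2) ✓  (r4,s3) ✓  (r4,s4) ✓  (r4,s6) ✓
Counterexamples (restrictor pairs failing the scope): 0.

0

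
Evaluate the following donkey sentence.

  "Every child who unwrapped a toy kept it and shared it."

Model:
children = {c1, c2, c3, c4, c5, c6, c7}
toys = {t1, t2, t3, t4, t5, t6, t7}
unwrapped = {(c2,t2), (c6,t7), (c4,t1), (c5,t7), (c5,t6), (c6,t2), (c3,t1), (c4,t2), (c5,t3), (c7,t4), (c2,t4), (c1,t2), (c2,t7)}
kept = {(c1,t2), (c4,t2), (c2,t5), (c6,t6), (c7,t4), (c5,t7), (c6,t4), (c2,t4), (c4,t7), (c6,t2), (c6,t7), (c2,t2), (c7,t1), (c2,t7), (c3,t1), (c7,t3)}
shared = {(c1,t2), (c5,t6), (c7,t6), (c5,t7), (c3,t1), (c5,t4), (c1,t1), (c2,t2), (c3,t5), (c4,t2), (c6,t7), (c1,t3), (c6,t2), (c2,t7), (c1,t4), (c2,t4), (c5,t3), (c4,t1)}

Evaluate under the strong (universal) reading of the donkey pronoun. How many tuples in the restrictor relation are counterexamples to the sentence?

"it" takes "a toy" as antecedent — a donkey pronoun bound across the clause boundary.
Strong reading: for every (c,t) with unwrapped(c,t), kept(c,t) ∧ shared(c,t).
Restrictor pairs: (c1,t2) ✓  (c2,t2) ✓  (c2,t4) ✓  (c2,t7) ✓  (c3,t1) ✓  (c4,t1) ✗  (c4,t2) ✓  (c5,t3) ✗  (c5,t6) ✗  (c5,t7) ✓  (c6,t2) ✓  (c6,t7) ✓  (c7,t4) ✗
Counterexamples (restrictor pairs failing the scope): 4.

4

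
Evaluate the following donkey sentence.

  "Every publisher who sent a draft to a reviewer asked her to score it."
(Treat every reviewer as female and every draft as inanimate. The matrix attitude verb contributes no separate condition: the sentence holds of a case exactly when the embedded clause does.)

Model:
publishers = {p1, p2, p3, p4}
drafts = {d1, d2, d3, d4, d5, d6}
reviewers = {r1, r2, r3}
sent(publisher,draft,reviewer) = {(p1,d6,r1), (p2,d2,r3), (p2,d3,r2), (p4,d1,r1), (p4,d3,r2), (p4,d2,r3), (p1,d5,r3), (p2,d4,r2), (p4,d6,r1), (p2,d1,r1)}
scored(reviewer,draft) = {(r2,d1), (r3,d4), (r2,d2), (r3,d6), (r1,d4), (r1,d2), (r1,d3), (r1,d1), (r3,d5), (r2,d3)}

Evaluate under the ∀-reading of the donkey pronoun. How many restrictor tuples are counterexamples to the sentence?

"her" takes "a reviewer" as antecedent and "it" takes "a draft"; both are donkey pronouns co-varying with the restrictor.
Strong reading: for every (p,d,r) with sent(p,d,r), scored(r,d).
Restrictor triples: (p1,d5,r3)→scored(r3,d5) ✓  (p1,d6,r1)→scored(r1,d6) ✗  (p2,d1,r1)→scored(r1,d1) ✓  (p2,d2,r3)→scored(r3,d2) ✗  (p2,d3,r2)→scored(r2,d3) ✓  (p2,d4,r2)→scored(r2,d4) ✗  (p4,d1,r1)→scored(r1,d1) ✓  (p4,d2,r3)→scored(r3,d2) ✗  (p4,d3,r2)→scored(r2,d3) ✓  (p4,d6,r1)→scored(r1,d6) ✗
Counterexamples (restrictor triples failing the scope): 5.

5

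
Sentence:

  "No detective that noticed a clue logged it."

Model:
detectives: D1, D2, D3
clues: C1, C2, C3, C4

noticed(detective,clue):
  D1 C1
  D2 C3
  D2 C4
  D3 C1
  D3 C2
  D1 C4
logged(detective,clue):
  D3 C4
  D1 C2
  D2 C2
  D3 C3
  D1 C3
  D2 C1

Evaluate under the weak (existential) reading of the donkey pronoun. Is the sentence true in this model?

True

"it" takes "a clue" as antecedent — a donkey pronoun bound across the clause boundary.
Truth condition: for no (d,c) with noticed(d,c) does logged(d,c) hold.
Restrictor pairs — does the scope hold? (D1,C1):fails  (D1,C4):fails  (D2,C3):fails  (D2,C4):fails  (D3,C1):fails  (D3,C2):fails
Scope holds for no restrictor pair, so the sentence is true.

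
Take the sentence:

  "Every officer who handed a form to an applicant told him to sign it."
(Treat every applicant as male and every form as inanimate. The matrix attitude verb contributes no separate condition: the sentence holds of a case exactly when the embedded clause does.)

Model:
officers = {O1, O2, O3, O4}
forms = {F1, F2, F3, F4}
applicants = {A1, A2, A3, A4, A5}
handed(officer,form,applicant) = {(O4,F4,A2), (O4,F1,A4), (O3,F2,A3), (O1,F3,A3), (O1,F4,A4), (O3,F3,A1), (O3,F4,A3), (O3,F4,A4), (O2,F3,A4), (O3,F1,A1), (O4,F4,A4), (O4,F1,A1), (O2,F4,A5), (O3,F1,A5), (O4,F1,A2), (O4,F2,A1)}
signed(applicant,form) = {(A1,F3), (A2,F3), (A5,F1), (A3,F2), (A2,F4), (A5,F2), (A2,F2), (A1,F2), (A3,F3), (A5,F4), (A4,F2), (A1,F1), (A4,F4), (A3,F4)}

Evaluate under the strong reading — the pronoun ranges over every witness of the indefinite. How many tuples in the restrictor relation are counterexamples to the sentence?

"him" takes "an applicant" as antecedent and "it" takes "a form"; both are donkey pronouns co-varying with the restrictor.
Strong reading: for every (o,f,a) with handed(o,f,a), signed(a,f).
Restrictor triples: (O1,F3,A3)→signed(A3,F3) ✓  (O1,F4,A4)→signed(A4,F4) ✓  (O2,F3,A4)→signed(A4,F3) ✗  (O2,F4,A5)→signed(A5,F4) ✓  (O3,F1,A1)→signed(A1,F1) ✓  (O3,F1,A5)→signed(A5,F1) ✓  (O3,F2,A3)→signed(A3,F2) ✓  (O3,F3,A1)→signed(A1,F3) ✓  (O3,F4,A3)→signed(A3,F4) ✓  (O3,F4,A4)→signed(A4,F4) ✓  (O4,F1,A1)→signed(A1,F1) ✓  (O4,F1,A2)→signed(A2,F1) ✗  (O4,F1,A4)→signed(A4,F1) ✗  (O4,F2,A1)→signed(A1,F2) ✓  (O4,F4,A2)→signed(A2,F4) ✓  (O4,F4,A4)→signed(A4,F4) ✓
Counterexamples (restrictor triples failing the scope): 3.

3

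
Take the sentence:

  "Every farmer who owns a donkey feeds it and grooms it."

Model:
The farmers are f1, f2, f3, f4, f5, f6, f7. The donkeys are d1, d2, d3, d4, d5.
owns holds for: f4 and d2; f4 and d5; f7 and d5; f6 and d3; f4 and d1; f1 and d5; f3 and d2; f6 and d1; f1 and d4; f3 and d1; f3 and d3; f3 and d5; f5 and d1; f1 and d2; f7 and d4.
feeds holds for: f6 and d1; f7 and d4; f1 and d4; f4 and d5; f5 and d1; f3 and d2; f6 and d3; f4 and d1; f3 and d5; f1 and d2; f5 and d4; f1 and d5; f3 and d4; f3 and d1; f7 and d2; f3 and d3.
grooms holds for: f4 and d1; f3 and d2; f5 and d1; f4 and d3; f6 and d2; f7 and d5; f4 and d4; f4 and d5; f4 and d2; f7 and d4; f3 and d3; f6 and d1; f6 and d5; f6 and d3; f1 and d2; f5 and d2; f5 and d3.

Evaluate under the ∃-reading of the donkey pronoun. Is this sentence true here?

True

"it" takes "a donkey" as antecedent — a donkey pronoun bound across the clause boundary.
Weak reading: every farmer f with some owns-donkey has at least one owns-donkey d such that feeds(f,d) ∧ grooms(f,d).
Per farmer: f1:✓  f3:✓  f4:✓  f5:✓  f6:✓  f7:✓
Every farmer in the restrictor has a witness.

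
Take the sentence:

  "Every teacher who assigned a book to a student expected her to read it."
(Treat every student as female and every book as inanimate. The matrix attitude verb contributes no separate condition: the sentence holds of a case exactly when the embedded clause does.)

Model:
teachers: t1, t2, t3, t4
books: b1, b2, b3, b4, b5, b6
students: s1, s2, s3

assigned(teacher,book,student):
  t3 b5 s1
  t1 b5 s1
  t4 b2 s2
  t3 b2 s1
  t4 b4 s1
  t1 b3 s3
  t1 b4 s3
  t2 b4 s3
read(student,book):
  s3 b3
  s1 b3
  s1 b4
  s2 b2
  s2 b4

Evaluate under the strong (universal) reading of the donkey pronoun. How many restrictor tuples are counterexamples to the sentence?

"her" takes "a student" as antecedent and "it" takes "a book"; both are donkey pronouns co-varying with the restrictor.
Strong reading: for every (t,b,s) with assigned(t,b,s), read(s,b).
Restrictor triples: (t1,b3,s3)→read(s3,b3) ✓  (t1,b4,s3)→read(s3,b4) ✗  (t1,b5,s1)→read(s1,b5) ✗  (t2,b4,s3)→read(s3,b4) ✗  (t3,b2,s1)→read(s1,b2) ✗  (t3,b5,s1)→read(s1,b5) ✗  (t4,b2,s2)→read(s2,b2) ✓  (t4,b4,s1)→read(s1,b4) ✓
Counterexamples (restrictor triples failing the scope): 5.

5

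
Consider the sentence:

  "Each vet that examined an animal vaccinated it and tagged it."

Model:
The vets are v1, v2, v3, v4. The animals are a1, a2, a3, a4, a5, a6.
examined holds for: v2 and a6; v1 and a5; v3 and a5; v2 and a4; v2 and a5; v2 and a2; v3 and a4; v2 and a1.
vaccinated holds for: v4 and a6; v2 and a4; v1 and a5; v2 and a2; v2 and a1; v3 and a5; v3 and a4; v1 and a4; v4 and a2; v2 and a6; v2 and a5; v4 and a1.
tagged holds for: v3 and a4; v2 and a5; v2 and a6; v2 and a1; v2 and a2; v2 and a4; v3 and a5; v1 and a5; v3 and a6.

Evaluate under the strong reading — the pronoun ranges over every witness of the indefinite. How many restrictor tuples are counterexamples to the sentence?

"it" takes "an animal" as antecedent — a donkey pronoun bound across the clause boundary.
Strong reading: for every (v,a) with examined(v,a), vaccinated(v,a) ∧ tagged(v,a).
Restrictor pairs: (v1,a5) ✓  (v2,a1) ✓  (v2,a2) ✓  (v2,a4) ✓  (v2,a5) ✓  (v2,a6) ✓  (v3,a4) ✓  (v3,a5) ✓
Counterexamples (restrictor pairs failing the scope): 0.

0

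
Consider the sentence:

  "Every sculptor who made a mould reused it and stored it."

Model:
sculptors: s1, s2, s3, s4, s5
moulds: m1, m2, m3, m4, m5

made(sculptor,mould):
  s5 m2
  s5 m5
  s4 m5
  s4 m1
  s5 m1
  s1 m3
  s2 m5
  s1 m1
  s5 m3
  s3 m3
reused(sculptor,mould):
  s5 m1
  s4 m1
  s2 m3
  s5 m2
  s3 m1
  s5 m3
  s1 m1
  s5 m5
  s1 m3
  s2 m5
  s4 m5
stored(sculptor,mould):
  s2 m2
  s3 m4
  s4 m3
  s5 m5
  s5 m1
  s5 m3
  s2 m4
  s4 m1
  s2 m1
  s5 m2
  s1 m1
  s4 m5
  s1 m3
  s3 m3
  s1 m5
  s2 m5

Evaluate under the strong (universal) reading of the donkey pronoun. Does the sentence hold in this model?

"it" takes "a mould" as antecedent — a donkey pronoun bound across the clause boundary.
Strong reading: for every (s,m) with made(s,m), reused(s,m) ∧ stored(s,m).
Restrictor pairs: (s1,m1) ✓  (s1,m3) ✓  (s2,m5) ✓  (s3,m3) ✗  (s4,m1) ✓  (s4,m5) ✓  (s5,m1) ✓  (s5,m2) ✓  (s5,m3) ✓  (s5,m5) ✓
Counterexample: (s3,m3) is in made but fails the scope.

False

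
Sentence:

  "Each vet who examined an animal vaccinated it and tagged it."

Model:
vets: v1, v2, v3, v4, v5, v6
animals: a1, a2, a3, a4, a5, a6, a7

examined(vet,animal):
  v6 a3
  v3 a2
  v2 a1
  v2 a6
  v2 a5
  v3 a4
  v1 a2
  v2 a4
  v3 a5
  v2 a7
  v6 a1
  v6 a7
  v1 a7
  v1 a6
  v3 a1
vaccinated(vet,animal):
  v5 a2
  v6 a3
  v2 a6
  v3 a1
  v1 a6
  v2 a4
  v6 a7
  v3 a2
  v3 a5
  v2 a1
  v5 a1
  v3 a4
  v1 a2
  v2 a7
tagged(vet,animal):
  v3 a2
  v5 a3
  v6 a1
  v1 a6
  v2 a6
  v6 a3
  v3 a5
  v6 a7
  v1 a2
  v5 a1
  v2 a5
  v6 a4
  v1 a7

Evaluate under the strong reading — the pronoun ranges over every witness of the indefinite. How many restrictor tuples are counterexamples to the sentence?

"it" takes "an animal" as antecedent — a donkey pronoun bound across the clause boundary.
Strong reading: for every (v,a) with examined(v,a), vaccinated(v,a) ∧ tagged(v,a).
Restrictor pairs: (v1,a2) ✓  (v1,a6) ✓  (v1,a7) ✗  (v2,a1) ✗  (v2,a4) ✗  (v2,a5) ✗  (v2,a6) ✓  (v2,a7) ✗  (v3,a1) ✗  (v3,a2) ✓  (v3,a4) ✗  (v3,a5) ✓  (v6,a1) ✗  (v6,a3) ✓  (v6,a7) ✓
Counterexamples (restrictor pairs failing the scope): 8.

8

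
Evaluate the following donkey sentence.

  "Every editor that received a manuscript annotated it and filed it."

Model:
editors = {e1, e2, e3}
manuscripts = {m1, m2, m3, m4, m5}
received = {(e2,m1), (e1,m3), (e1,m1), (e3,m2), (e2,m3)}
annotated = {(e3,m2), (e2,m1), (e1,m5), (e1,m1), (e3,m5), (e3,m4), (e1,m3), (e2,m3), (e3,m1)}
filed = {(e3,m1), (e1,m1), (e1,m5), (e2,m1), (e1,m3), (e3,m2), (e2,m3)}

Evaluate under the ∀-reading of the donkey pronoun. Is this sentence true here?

"it" takes "a manuscript" as antecedent — a donkey pronoun bound across the clause boundary.
Strong reading: for every (e,m) with received(e,m), annotated(e,m) ∧ filed(e,m).
Restrictor pairs: (e1,m1) ✓  (e1,m3) ✓  (e2,m1) ✓  (e2,m3) ✓  (e3,m2) ✓
Every restrictor pair satisfies the scope.

True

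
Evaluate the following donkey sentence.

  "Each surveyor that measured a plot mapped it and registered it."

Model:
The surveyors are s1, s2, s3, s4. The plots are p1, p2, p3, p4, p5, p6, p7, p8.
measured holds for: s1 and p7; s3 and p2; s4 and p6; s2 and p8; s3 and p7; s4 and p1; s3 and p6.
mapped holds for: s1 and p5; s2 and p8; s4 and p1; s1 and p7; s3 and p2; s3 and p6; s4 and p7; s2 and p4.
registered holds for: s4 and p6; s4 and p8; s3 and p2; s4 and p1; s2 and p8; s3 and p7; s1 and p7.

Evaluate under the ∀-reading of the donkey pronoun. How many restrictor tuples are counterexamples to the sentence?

"it" takes "a plot" as antecedent — a donkey pronoun bound across the clause boundary.
Strong reading: for every (s,p) with measured(s,p), mapped(s,p) ∧ registered(s,p).
Restrictor pairs: (s1,p7) ✓  (s2,p8) ✓  (s3,p2) ✓  (s3,p6) ✗  (s3,p7) ✗  (s4,p1) ✓  (s4,p6) ✗
Counterexamples (restrictor pairs failing the scope): 3.

3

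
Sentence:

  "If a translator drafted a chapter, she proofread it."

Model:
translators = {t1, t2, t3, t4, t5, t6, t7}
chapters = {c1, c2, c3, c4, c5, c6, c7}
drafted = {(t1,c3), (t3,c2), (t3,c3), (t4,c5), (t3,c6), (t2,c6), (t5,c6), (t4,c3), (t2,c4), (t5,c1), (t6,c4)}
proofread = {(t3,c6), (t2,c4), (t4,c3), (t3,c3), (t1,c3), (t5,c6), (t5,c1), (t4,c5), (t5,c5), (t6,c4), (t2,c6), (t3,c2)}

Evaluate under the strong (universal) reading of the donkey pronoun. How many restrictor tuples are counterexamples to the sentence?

0

"it" takes "a chapter" as antecedent — a donkey pronoun bound across the clause boundary.
Strong reading: for every (t,c) with drafted(t,c), proofread(t,c).
Restrictor pairs: (t1,c3) ✓  (t2,c4) ✓  (t2,c6) ✓  (t3,c2) ✓  (t3,c3) ✓  (t3,c6) ✓  (t4,c3) ✓  (t4,c5) ✓  (t5,c1) ✓  (t5,c6) ✓  (t6,c4) ✓
Counterexamples (restrictor pairs failing the scope): 0.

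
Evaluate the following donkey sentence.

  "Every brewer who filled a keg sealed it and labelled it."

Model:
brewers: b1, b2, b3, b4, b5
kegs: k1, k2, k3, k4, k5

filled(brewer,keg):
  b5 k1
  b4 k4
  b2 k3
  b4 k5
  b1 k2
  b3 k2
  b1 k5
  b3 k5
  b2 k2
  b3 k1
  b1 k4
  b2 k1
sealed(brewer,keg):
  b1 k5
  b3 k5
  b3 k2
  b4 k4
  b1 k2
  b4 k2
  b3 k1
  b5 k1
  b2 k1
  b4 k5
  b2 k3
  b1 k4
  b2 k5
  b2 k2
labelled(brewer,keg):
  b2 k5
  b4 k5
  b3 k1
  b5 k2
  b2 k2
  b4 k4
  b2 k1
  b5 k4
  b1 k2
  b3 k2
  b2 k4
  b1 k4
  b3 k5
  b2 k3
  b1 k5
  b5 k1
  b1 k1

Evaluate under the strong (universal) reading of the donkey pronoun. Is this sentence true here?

True

"it" takes "a keg" as antecedent — a donkey pronoun bound across the clause boundary.
Strong reading: for every (b,k) with filled(b,k), sealed(b,k) ∧ labelled(b,k).
Restrictor pairs: (b1,k2) ✓  (b1,k4) ✓  (b1,k5) ✓  (b2,k1) ✓  (b2,k2) ✓  (b2,k3) ✓  (b3,k1) ✓  (b3,k2) ✓  (b3,k5) ✓  (b4,k4) ✓  (b4,k5) ✓  (b5,k1) ✓
Every restrictor pair satisfies the scope.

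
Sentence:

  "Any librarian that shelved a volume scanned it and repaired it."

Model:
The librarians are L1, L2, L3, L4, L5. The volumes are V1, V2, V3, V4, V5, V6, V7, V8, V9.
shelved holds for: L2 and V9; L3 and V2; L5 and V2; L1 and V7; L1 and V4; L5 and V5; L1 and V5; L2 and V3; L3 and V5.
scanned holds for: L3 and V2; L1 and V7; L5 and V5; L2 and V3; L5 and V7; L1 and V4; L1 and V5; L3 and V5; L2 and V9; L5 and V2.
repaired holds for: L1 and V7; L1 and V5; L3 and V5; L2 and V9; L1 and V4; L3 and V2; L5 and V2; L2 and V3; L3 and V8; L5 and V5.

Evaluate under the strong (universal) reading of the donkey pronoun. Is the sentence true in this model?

"it" takes "a volume" as antecedent — a donkey pronoun bound across the clause boundary.
Strong reading: for every (l,v) with shelved(l,v), scanned(l,v) ∧ repaired(l,v).
Restrictor pairs: (L1,V4) ✓  (L1,V5) ✓  (L1,V7) ✓  (L2,V3) ✓  (L2,V9) ✓  (L3,V2) ✓  (L3,V5) ✓  (L5,V2) ✓  (L5,V5) ✓
Every restrictor pair satisfies the scope.

True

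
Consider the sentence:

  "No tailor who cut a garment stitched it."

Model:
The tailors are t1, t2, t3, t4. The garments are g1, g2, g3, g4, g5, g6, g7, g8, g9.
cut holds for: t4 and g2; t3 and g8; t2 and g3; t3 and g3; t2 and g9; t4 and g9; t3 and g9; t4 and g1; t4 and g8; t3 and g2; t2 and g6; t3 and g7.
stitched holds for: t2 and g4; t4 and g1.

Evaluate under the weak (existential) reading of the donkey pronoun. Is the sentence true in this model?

False

"it" takes "a garment" as antecedent — a donkey pronoun bound across the clause boundary.
Truth condition: for no (t,g) with cut(t,g) does stitched(t,g) hold.
Restrictor pairs — does the scope hold? (t2,g3):fails  (t2,g6):fails  (t2,g9):fails  (t3,g2):fails  (t3,g3):fails  (t3,g7):fails  (t3,g8):fails  (t3,g9):fails  (t4,g1):holds  (t4,g2):fails  (t4,g8):fails  (t4,g9):fails
Scope holds for 1 pair(s), so the sentence is false.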